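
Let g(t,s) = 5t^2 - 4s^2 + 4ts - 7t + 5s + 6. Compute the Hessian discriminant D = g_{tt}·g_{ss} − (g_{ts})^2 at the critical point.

-96

∂g/∂t = 10t + 4s - 7 = 0 and ∂g/∂s = 4t - 8s + 5 = 0, so (t, s) = (3/8, 13/16).
The Hessian has g_{tt} = 10, g_{ss} = -8, g_{ts} = 4, giving D = -96 < 0, so the point is a saddle point.
D = (10)·(-8) − (4)^2 = -96.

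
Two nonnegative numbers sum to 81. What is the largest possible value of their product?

6561/4

With x + y = 81, the product is P(x) = x(81 − x).
P'(x) = 81 − 2x = 0 gives x = 81/2; P'' = −2 < 0, so this is the maximum.
P = 81/2·81/2 = 6561/4.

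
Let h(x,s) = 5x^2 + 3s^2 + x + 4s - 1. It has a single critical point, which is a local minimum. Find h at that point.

∂h/∂x = 10x + 1 = 0 and ∂h/∂s = 6s + 4 = 0, so (x, s) = (-1/10, -2/3).
The Hessian has h_{xx} = 10, h_{ss} = 6, h_{xs} = 0, giving D = 60 > 0 with h_{xx} > 0, so the point is a local minimum.
h(-1/10, -2/3) = -143/60.

-143/60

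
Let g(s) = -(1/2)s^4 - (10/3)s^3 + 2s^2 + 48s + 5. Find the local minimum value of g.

g'(s) = -2s^3 - 10s^2 + 4s + 48. Setting g'(s) = 0 gives s ∈ {-4, -3, 2}.
Since g''(s) = -6s^2 - 20s + 4, we get g''(-4) = -12 < 0 ⇒ local maximum; g''(-3) = 10 > 0 ⇒ local minimum; g''(2) = -60 < 0 ⇒ local maximum.
Thus g has its local minimum at s = -3, with value -143/2.

-143/2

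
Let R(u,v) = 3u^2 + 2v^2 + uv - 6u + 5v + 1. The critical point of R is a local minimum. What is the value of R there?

-154/23

∂R/∂u = 6u + v - 6 = 0 and ∂R/∂v = u + 4v + 5 = 0, so (u, v) = (29/23, -36/23).
The Hessian has R_{uu} = 6, R_{vv} = 4, R_{uv} = 1, giving D = 23 > 0 with R_{uu} > 0, so the point is a local minimum.
R(29/23, -36/23) = -154/23.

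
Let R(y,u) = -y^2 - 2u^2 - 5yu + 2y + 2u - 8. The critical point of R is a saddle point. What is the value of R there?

∂R/∂y = -2y - 5u + 2 = 0 and ∂R/∂u = -5y - 4u + 2 = 0, so (y, u) = (2/17, 6/17).
The Hessian has R_{yy} = -2, R_{uu} = -4, R_{yu} = -5, giving D = -17 < 0, so the point is a saddle point.
R(2/17, 6/17) = -128/17.

-128/17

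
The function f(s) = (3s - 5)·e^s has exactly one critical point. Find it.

2/3

By the product rule, f'(s) = (3s - 2)·e^s. Since e^s > 0, the only critical point is s = 2/3.
f''(2/3) has the same sign as 3 > 0, so this is a local minimum.
f(2/3) = (-3)·e^(2/3) ≈ -5.8432.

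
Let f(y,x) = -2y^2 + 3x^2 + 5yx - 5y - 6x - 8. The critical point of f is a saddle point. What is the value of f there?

∂f/∂y = -4y + 5x - 5 = 0 and ∂f/∂x = 5y + 6x - 6 = 0, so (y, x) = (0, 1).
The Hessian has f_{yy} = -4, f_{xx} = 6, f_{yx} = 5, giving D = -49 < 0, so the point is a saddle point.
f(0, 1) = -11.

-11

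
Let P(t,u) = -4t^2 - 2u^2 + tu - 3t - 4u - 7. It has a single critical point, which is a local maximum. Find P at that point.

-123/31

∂P/∂t = -8t + u - 3 = 0 and ∂P/∂u = t - 4u - 4 = 0, so (t, u) = (-16/31, -35/31).
The Hessian has P_{tt} = -8, P_{uu} = -4, P_{tu} = 1, giving D = 31 > 0 with P_{tt} < 0, so the point is a local maximum.
P(-16/31, -35/31) = -123/31.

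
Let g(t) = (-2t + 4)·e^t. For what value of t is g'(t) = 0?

1

g'(t) = (-2)·e^t + (-2t + 4)·1·e^t = (-2t + 2)·e^t. Since e^t > 0, the only critical point is t = 1.
g''(1) has the same sign as -2 < 0, so this is a local maximum.
g(1) = (2)·e^(1) ≈ 5.4366.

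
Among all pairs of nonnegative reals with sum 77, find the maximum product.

5929/4

With x + y = 77, the product is P(x) = x(77 − x).
P'(x) = 77 − 2x = 0 gives x = 77/2; P'' = −2 < 0, so this is the maximum.
P = 77/2·77/2 = 5929/4.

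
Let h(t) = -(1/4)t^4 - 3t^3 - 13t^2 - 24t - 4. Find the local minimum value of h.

h'(t) = -t^3 - 9t^2 - 26t - 24. Setting h'(t) = 0 gives t ∈ {-4, -3, -2}.
Second-derivative test with h''(t) = -3t^2 - 18t - 26: h''(-4) = -2 < 0 ⇒ local maximum; h''(-3) = 1 > 0 ⇒ local minimum; h''(-2) = -2 < 0 ⇒ local maximum.
So the local minimum value is h(-3) = 47/4.

47/4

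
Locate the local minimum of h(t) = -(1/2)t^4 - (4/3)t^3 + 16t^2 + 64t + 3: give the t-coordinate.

h'(t) = -2t^3 - 4t^2 + 32t + 64 = 0 at t = -4, -2, 4.
h''(t) = -6t^2 - 8t + 32. h''(-4) = -32 < 0 ⇒ local maximum; h''(-2) = 24 > 0 ⇒ local minimum; h''(4) = -96 < 0 ⇒ local maximum.
So the local minimum value is h(-2) = -175/3.

-2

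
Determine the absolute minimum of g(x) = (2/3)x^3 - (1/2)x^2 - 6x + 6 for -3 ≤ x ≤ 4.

-8/3

Differentiating, g'(x) = 2x^2 - x - 6; which vanishes at x = -3/2 and x = 2.
Evaluating at the critical points and endpoints: g(-3) = 3/2; g(-3/2) = 93/8; g(2) = -8/3; g(4) = 50/3.
So the minimum is g(2) = -8/3.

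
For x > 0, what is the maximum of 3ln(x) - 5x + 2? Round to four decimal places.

-2.5325

R'(x) = 3/x − 5 = 0 gives x = 3/5.
R''(x) = -3/x², which is negative for x > 0, so this is a local maximum.
R(3/5) = 3·ln(3/5) - 3 + 2 ≈ -2.5325.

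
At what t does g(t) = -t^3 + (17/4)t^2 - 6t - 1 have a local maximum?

Critical points: g'(t) = -3t^2 + (17/2)t - 6 vanishes at t = 4/3, 3/2.
Since g''(t) = -6t + 17/2, we get g''(4/3) = 1/2 > 0 ⇒ local minimum; g''(3/2) = -1/2 < 0 ⇒ local maximum.
So the local maximum value is g(3/2) = -61/16.

3/2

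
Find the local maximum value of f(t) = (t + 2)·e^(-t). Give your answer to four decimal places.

2.7183

f'(t) = 1·e^(-t) + (t + 2)·(-1)·e^(-t) = (-t - 1)·e^(-t). Since e^(-t) > 0, the only critical point is t = -1.
f''(-1) has the same sign as -1 < 0, so this is a local maximum.
f(-1) = (1)·e^(1) ≈ 2.7183.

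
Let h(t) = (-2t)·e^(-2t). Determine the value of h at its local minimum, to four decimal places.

-0.3679

h'(t) = (-2)·e^(-2t) + (-2t)·(-2)·e^(-2t) = (4t - 2)·e^(-2t). Since e^(-2t) > 0, the only critical point is t = 1/2.
h''(1/2) has the same sign as 4 > 0, so this is a local minimum.
h(1/2) = (-1)·e^(-1) ≈ -0.3679.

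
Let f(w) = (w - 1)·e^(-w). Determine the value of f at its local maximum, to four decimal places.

0.1353

By the product rule, f'(w) = (-w + 2)·e^(-w). Since e^(-w) > 0, the only critical point is w = 2.
f''(2) has the same sign as -1 < 0, so this is a local maximum.
f(2) = (1)·e^(-2) ≈ 0.1353.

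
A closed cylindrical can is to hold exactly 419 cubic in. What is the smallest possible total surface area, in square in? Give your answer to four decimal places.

309.9730

With radius r and height h, πr²h = 419 so h = 419/(πr²), and S(r) = 2πr² + 2πrh = 2πr² + 2·419/r.
S'(r) = 4πr − 2·419/r² = 0 ⇒ r³ = 419/(2π), so r ≈ 4.0552 and h = 2r ≈ 8.1104.
S''(r) = 4π + 4·419/r³ > 0, so this is the minimum; S ≈ 309.9730.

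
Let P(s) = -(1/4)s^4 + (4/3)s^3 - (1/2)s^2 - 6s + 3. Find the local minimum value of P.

P'(s) = -s^3 + 4s^2 - s - 6. Setting P'(s) = 0 gives s ∈ {-1, 2, 3}.
Since P''(s) = -3s^2 + 8s - 1, we get P''(-1) = -12 < 0 ⇒ local maximum; P''(2) = 3 > 0 ⇒ local minimum; P''(3) = -4 < 0 ⇒ local maximum.
So the local minimum value is P(2) = -13/3.

-13/3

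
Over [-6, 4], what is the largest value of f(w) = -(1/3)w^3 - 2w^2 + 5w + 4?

20/3

The derivative is -w^2 - 4w + 5, which vanishes at w = -5 and w = 1.
Candidates: f(-6) = -26,  f(-5) = -88/3,  f(1) = 20/3,  f(4) = -88/3.
The maximum over the interval is 20/3, attained at w = 1.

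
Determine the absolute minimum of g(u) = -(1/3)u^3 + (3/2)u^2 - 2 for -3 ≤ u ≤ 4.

The derivative is -u^2 + 3u, which vanishes at u = 0 and u = 3.
Compare values at every candidate in [-3, 4]: g(-3) = 41/2, g(0) = -2, g(3) = 5/2, g(4) = 2/3.
So the minimum is g(0) = -2.

-2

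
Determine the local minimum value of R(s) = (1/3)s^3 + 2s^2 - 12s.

-40/3

R'(s) = s^2 + 4s - 12 = 0 at s = -6, 2.
Second-derivative test with R''(s) = 2s + 4: R''(-6) = -8 < 0 ⇒ local maximum; R''(2) = 8 > 0 ⇒ local minimum.
Thus R has its local minimum at s = 2, with value -40/3.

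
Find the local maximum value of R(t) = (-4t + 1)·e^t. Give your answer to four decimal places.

1.8895

Differentiating with the product rule gives R'(t) = (-4t - 3)·e^t. Since e^t > 0, the only critical point is t = -3/4.
R''(-3/4) has the same sign as -4 < 0, so this is a local maximum.
R(-3/4) = (4)·e^(-3/4) ≈ 1.8895.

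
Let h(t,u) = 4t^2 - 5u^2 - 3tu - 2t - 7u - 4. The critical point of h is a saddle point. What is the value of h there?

∂h/∂t = 8t - 3u - 2 = 0 and ∂h/∂u = -3t - 10u - 7 = 0, so (t, u) = (-1/89, -62/89).
The Hessian has h_{tt} = 8, h_{uu} = -10, h_{tu} = -3, giving D = -89 < 0, so the point is a saddle point.
h(-1/89, -62/89) = -138/89.

-138/89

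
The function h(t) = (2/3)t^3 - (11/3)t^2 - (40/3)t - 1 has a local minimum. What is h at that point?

-76

h'(t) = 2t^2 - (22/3)t - 40/3. Setting h'(t) = 0 gives t ∈ {-4/3, 5}.
Since h''(t) = 4t - 22/3, we get h''(-4/3) = -38/3 < 0 ⇒ local maximum; h''(5) = 38/3 > 0 ⇒ local minimum.
The local minimum is h(5) = -76.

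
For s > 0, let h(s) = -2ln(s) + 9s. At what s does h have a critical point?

2/9

h'(s) = -2/s + 9 = 0 gives s = 2/9.
h''(s) = 2/s², which is positive for s > 0, so this is a local minimum.
h(2/9) = -2·ln(2/9) + 2 ≈ 5.0082.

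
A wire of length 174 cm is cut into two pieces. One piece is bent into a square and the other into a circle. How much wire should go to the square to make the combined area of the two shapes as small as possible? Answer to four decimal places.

Let x be the length used for the square. Square side x/4; circle radius (174−x)/(2π).
A(x) = (x/4)² + π·((174−x)/(2π))² = x²/16 + (174−x)²/(4π) for 0 ≤ x ≤ 174. A'(x) = x/8 − (174−x)/(2π) = 0 gives x = 4·174/(π+4) ≈ 97.4573.
A'' = 1/8 + 1/(2π) > 0, so this gives the minimum combined area; x ≈ 97.4573 cm to the square.

97.4573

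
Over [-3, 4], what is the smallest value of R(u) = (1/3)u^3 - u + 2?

Differentiating, R'(u) = u^2 - 1; which vanishes at u = -1 and u = 1.
Compare values at every candidate in [-3, 4]: R(-3) = -4; R(-1) = 8/3; R(1) = 4/3; R(4) = 58/3.
Hence the absolute minimum is -4 at u = -3.

-4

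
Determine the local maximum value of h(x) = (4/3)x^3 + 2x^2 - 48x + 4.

h'(x) = 4x^2 + 4x - 48 = 0 at x = -4, 3.
Since h''(x) = 8x + 4, we get h''(-4) = -28 < 0 ⇒ local maximum; h''(3) = 28 > 0 ⇒ local minimum.
The local maximum is h(-4) = 428/3.

428/3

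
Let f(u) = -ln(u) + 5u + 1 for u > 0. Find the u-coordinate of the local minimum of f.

f'(u) = -1/u + 5 = 0 gives u = 1/5.
f''(u) = 1/u², which is positive for u > 0, so this is a local minimum.
f(1/5) = -1·ln(1/5) + 1 + 1 ≈ 3.6094.

1/5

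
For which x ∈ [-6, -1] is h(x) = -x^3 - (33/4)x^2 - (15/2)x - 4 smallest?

-5

The derivative is -3x^2 - (33/2)x - 15/2, whose only zero in [-6, -1] is x = -5.
Candidates: h(-6) = -40,  h(-5) = -191/4,  h(-1) = -15/4.
The minimum over the interval is -191/4, attained at x = -5.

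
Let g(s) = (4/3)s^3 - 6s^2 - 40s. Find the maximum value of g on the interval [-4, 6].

136/3

The derivative is 4s^2 - 12s - 40, which vanishes at s = -2 and s = 5.
Evaluating at the critical points and endpoints: g(-4) = -64/3,  g(-2) = 136/3,  g(5) = -550/3,  g(6) = -168.
The maximum over the interval is 136/3, attained at s = -2.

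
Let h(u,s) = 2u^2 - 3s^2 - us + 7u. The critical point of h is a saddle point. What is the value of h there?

∂h/∂u = 4u - s + 7 = 0 and ∂h/∂s = -u - 6s = 0, so (u, s) = (-42/25, 7/25).
The Hessian has h_{uu} = 4, h_{ss} = -6, h_{us} = -1, giving D = -25 < 0, so the point is a saddle point.
h(-42/25, 7/25) = -147/25.

-147/25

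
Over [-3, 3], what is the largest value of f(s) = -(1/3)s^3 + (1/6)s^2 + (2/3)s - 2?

13/2

Differentiating, f'(s) = -s^2 + (1/3)s + 2/3; which vanishes at s = -2/3 and s = 1.
Evaluating at the critical points and endpoints: f(-3) = 13/2, f(-2/3) = -184/81, f(1) = -3/2, f(3) = -15/2.
So the maximum is f(-3) = 13/2.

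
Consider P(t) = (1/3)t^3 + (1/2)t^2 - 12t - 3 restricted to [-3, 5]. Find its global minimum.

P'(t) = t^2 + t - 12, whose only zero in [-3, 5] is t = 3.
Compare values at every candidate in [-3, 5]: P(-3) = 57/2,  P(3) = -51/2,  P(5) = -53/6.
So the minimum is P(3) = -51/2.

-51/2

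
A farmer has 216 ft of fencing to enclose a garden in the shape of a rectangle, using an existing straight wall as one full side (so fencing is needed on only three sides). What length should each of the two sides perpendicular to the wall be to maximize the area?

54

Let the sides perpendicular to the wall have length x and the parallel side y, so 2x + y = 216 and the area is A = xy = x(216 − 2x).
A'(x) = 216 − 4x = 0 gives x = 54, and A''(x) = −4 < 0 confirms a maximum.
Then y = 216 − 2·54 = 108 and A = 5832.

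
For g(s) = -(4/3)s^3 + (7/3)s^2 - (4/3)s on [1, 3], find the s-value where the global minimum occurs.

The derivative is -4s^2 + (14/3)s - 4/3, which has no zeros in [1, 3].
Evaluating at the critical points and endpoints: g(1) = -1/3; g(3) = -19.
The minimum over the interval is -19, attained at s = 3.

3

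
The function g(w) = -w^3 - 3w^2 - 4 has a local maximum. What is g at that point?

g'(w) = -3w^2 - 6w. Setting g'(w) = 0 gives w ∈ {-2, 0}.
Second-derivative test with g''(w) = -6w - 6: g''(-2) = 6 > 0 ⇒ local minimum; g''(0) = -6 < 0 ⇒ local maximum.
Thus g has its local maximum at w = 0, with value -4.

-4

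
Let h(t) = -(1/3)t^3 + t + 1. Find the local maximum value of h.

h'(t) = -t^2 + 1. Setting h'(t) = 0 gives t ∈ {-1, 1}.
Since h''(t) = -2t, we get h''(-1) = 2 > 0 ⇒ local minimum; h''(1) = -2 < 0 ⇒ local maximum.
The local maximum is h(1) = 5/3.

5/3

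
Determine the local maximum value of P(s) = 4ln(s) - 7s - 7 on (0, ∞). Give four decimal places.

P'(s) = 4/s − 7 = 0 gives s = 4/7.
P''(s) = -4/s², which is negative for s > 0, so this is a local maximum.
P(4/7) = 4·ln(4/7) - 4 - 7 ≈ -13.2385.

-13.2385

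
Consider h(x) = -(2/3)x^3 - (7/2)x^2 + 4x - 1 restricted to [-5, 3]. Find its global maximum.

1/24

The derivative is -2x^2 - 7x + 4, which vanishes at x = -4 and x = 1/2.
Evaluating at the critical points and endpoints: h(-5) = -151/6,  h(-4) = -91/3,  h(1/2) = 1/24,  h(3) = -77/2.
The maximum over the interval is 1/24, attained at x = 1/2.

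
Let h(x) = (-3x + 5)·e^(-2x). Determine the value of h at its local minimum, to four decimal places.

h'(x) = (-3)·e^(-2x) + (-3x + 5)·(-2)·e^(-2x) = (6x - 13)·e^(-2x). Since e^(-2x) > 0, the only critical point is x = 13/6.
h''(13/6) has the same sign as 6 > 0, so this is a local minimum.
h(13/6) = (-3/2)·e^(-13/3) ≈ -0.0197.

-0.0197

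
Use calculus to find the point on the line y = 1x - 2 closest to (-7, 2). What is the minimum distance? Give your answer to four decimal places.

Minimize D(x)^2 = (x + 7)^2 + (x - 4)^2.
d/dx[D^2] = 2(x + 7) + 2·1·(x - 4) = 0 ⇒ x = -3/2.
Then y = -7/2 and the distance is √(121/2) ≈ 7.7782.

7.7782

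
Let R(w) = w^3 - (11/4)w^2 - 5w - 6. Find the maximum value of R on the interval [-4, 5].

101/4

R'(w) = 3w^2 - (11/2)w - 5, which vanishes at w = -2/3 and w = 5/2.
Candidates: R(-4) = -94,  R(-2/3) = -113/27,  R(5/2) = -321/16,  R(5) = 101/4.
The maximum over the interval is 101/4, attained at w = 5.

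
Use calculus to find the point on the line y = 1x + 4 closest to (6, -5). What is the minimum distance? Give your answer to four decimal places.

Minimize D(x)^2 = (x - 6)^2 + (x + 9)^2.
d/dx[D^2] = 2(x - 6) + 2·1·(x + 9) = 0 ⇒ x = -3/2.
Then y = 5/2 and the distance is √(225/2) ≈ 10.6066.

10.6066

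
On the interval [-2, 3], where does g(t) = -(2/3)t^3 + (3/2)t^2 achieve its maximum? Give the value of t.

Differentiating, g'(t) = -2t^2 + 3t; which vanishes at t = 0 and t = 3/2.
Candidates: g(-2) = 34/3,  g(0) = 0,  g(3/2) = 9/8,  g(3) = -9/2.
So the maximum is g(-2) = 34/3.

-2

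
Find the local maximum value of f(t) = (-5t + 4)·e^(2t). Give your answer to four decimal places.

f'(t) = (-5)·e^(2t) + (-5t + 4)·2·e^(2t) = (-10t + 3)·e^(2t). Since e^(2t) > 0, the only critical point is t = 3/10.
f''(3/10) has the same sign as -10 < 0, so this is a local maximum.
f(3/10) = (5/2)·e^(3/5) ≈ 4.5553.

4.5553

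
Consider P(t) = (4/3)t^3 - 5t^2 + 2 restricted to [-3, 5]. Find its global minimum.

Differentiating, P'(t) = 4t^2 - 10t; which vanishes at t = 0 and t = 5/2.
Candidates: P(-3) = -79, P(0) = 2, P(5/2) = -101/12, P(5) = 131/3.
Hence the absolute minimum is -79 at t = -3.

-79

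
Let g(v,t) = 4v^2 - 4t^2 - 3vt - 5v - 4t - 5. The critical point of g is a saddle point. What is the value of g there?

-341/73

∂g/∂v = 8v - 3t - 5 = 0 and ∂g/∂t = -3v - 8t - 4 = 0, so (v, t) = (28/73, -47/73).
The Hessian has g_{vv} = 8, g_{tt} = -8, g_{vt} = -3, giving D = -73 < 0, so the point is a saddle point.
g(28/73, -47/73) = -341/73.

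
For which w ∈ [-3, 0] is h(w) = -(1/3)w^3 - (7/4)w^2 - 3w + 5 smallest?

The derivative is -w^2 - (7/2)w - 3, which vanishes at w = -2 and w = -3/2.
Evaluating at the critical points and endpoints: h(-3) = 29/4,  h(-2) = 20/3,  h(-3/2) = 107/16,  h(0) = 5.
So the minimum is h(0) = 5.

0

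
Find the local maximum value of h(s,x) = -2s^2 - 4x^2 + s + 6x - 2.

3/8

∂h/∂s = -4s + 1 = 0 and ∂h/∂x = -8x + 6 = 0, so (s, x) = (1/4, 3/4).
The Hessian has h_{ss} = -4, h_{xx} = -8, h_{sx} = 0, giving D = 32 > 0 with h_{ss} < 0, so the point is a local maximum.
h(1/4, 3/4) = 3/8.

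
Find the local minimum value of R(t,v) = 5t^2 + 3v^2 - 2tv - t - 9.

∂R/∂t = 10t - 2v - 1 = 0 and ∂R/∂v = -2t + 6v = 0, so (t, v) = (3/28, 1/28).
The Hessian has R_{tt} = 10, R_{vv} = 6, R_{tv} = -2, giving D = 56 > 0 with R_{tt} > 0, so the point is a local minimum.
R(3/28, 1/28) = -507/56.

-507/56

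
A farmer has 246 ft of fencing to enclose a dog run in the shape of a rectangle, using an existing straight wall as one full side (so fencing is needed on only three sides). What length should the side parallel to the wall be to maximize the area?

Let the sides perpendicular to the wall have length x and the parallel side y, so 2x + y = 246 and the area is A = xy = x(246 − 2x).
A'(x) = 246 − 4x = 0 gives x = 123/2, and A''(x) = −4 < 0 confirms a maximum.
Then y = 246 − 2·123/2 = 123 and A = 15129/2.

123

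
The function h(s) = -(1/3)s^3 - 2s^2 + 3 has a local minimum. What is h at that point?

h'(s) = -s^2 - 4s = 0 at s = -4, 0.
Since h''(s) = -2s - 4, we get h''(-4) = 4 > 0 ⇒ local minimum; h''(0) = -4 < 0 ⇒ local maximum.
The local minimum is h(-4) = -23/3.

-23/3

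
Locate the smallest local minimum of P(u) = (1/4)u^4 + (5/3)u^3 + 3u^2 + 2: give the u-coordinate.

0

Critical points: P'(u) = u^3 + 5u^2 + 6u vanishes at u = -3, -2, 0.
P''(u) = 3u^2 + 10u + 6. P''(-3) = 3 > 0 ⇒ local minimum; P''(-2) = -2 < 0 ⇒ local maximum; P''(0) = 6 > 0 ⇒ local minimum.
Thus P has its smallest local minimum at u = 0, with value 2.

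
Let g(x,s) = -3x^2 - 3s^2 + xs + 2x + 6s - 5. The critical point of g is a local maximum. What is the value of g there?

-43/35

∂g/∂x = -6x + s + 2 = 0 and ∂g/∂s = x - 6s + 6 = 0, so (x, s) = (18/35, 38/35).
The Hessian has g_{xx} = -6, g_{ss} = -6, g_{xs} = 1, giving D = 35 > 0 with g_{xx} < 0, so the point is a local maximum.
g(18/35, 38/35) = -43/35.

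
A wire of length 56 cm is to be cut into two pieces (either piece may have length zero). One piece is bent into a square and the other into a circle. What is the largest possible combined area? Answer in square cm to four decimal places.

Let x be the length used for the square. Square side x/4; circle radius (56−x)/(2π).
A(x) = (x/4)² + π·((56−x)/(2π))² = x²/16 + (56−x)²/(4π) for 0 ≤ x ≤ 56. A'(x) = x/8 − (56−x)/(2π) = 0 gives x = 4·56/(π+4) ≈ 31.3656.
A'' > 0, so the interior critical point is a minimum; the maximum is at an endpoint. A(0) = 249.5550 and A(56) = 196.0000, so the largest area is 249.5550.

249.5550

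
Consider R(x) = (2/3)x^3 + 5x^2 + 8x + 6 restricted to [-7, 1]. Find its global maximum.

The derivative is 2x^2 + 10x + 8, which vanishes at x = -4 and x = -1.
Compare values at every candidate in [-7, 1]: R(-7) = -101/3; R(-4) = 34/3; R(-1) = 7/3; R(1) = 59/3.
Hence the absolute maximum is 59/3 at x = 1.

59/3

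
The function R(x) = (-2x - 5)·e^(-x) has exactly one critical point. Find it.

-3/2

R'(x) = (-2)·e^(-x) + (-2x - 5)·(-1)·e^(-x) = (2x + 3)·e^(-x). Since e^(-x) > 0, the only critical point is x = -3/2.
R''(-3/2) has the same sign as 2 > 0, so this is a local minimum.
R(-3/2) = (-2)·e^(3/2) ≈ -8.9634.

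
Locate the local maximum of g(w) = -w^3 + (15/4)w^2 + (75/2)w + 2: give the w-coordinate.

5

g'(w) = -3w^2 + (15/2)w + 75/2. Setting g'(w) = 0 gives w ∈ {-5/2, 5}.
Second-derivative test with g''(w) = -6w + 15/2: g''(-5/2) = 45/2 > 0 ⇒ local minimum; g''(5) = -45/2 < 0 ⇒ local maximum.
Thus g has its local maximum at w = 5, with value 633/4.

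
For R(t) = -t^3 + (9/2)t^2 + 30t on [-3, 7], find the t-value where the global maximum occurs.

Differentiating, R'(t) = -3t^2 + 9t + 30; which vanishes at t = -2 and t = 5.
Evaluating at the critical points and endpoints: R(-3) = -45/2, R(-2) = -34, R(5) = 275/2, R(7) = 175/2.
The maximum over the interval is 275/2, attained at t = 5.

5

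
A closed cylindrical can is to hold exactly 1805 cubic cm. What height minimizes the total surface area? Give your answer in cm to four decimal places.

With radius r and height h, πr²h = 1805 so h = 1805/(πr²), and S(r) = 2πr² + 2πrh = 2πr² + 2·1805/r.
S'(r) = 4πr − 2·1805/r² = 0 ⇒ r³ = 1805/(2π), so r ≈ 6.5983 and h = 2r ≈ 13.1966.
S''(r) = 4π + 4·1805/r³ > 0, so this is the minimum; S ≈ 820.6652.

13.1966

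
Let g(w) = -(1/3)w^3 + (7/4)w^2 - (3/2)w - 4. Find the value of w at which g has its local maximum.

g'(w) = -w^2 + (7/2)w - 3/2 = 0 at w = 1/2, 3.
Since g''(w) = -2w + 7/2, we get g''(1/2) = 5/2 > 0 ⇒ local minimum; g''(3) = -5/2 < 0 ⇒ local maximum.
Thus g has its local maximum at w = 3, with value -7/4.

3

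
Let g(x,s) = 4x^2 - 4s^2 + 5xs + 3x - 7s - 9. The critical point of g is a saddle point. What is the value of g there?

∂g/∂x = 8x + 5s + 3 = 0 and ∂g/∂s = 5x - 8s - 7 = 0, so (x, s) = (11/89, -71/89).
The Hessian has g_{xx} = 8, g_{ss} = -8, g_{xs} = 5, giving D = -89 < 0, so the point is a saddle point.
g(11/89, -71/89) = -536/89.

-536/89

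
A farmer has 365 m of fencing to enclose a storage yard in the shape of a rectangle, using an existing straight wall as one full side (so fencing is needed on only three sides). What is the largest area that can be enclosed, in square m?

Let the sides perpendicular to the wall have length x and the parallel side y, so 2x + y = 365 and the area is A = xy = x(365 − 2x).
A'(x) = 365 − 4x = 0 gives x = 365/4, and A''(x) = −4 < 0 confirms a maximum.
Then y = 365 − 2·365/4 = 365/2 and A = 133225/8.

133225/8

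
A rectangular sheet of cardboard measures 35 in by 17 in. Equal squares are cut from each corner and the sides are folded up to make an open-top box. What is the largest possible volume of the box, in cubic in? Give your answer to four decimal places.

980.7962

With cut size x, the volume is V(x) = x(35 − 2x)(17 − 2x) for 0 < x < 8.5.
V'(x) = 12x^2 − 208x + 595. Setting V'(x) = 0 gives x ≈ 3.6142 (the root in (0, 8.5)).
V''(x) = 24x − 208 is negative there, so this is the maximum; V ≈ 980.7962.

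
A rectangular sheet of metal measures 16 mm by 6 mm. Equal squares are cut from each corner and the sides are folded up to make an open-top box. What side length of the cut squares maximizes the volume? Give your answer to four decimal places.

With cut size x, the volume is V(x) = x(16 − 2x)(6 − 2x) for 0 < x < 3.
V'(x) = 12x^2 − 88x + 96. Setting V'(x) = 0 gives x ≈ 1.3333 (the root in (0, 3)).
V''(x) = 24x − 88 is negative there, so this is the maximum; V ≈ 59.2593.

1.3333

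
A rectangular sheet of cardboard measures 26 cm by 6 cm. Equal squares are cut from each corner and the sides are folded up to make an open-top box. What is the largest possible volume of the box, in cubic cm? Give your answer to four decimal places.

103.9365

With cut size x, the volume is V(x) = x(26 − 2x)(6 − 2x) for 0 < x < 3.
V'(x) = 12x^2 − 128x + 156. Setting V'(x) = 0 gives x ≈ 1.4034 (the root in (0, 3)).
V''(x) = 24x − 128 is negative there, so this is the maximum; V ≈ 103.9365.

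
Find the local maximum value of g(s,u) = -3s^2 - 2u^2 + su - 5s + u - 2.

2/23

∂g/∂s = -6s + u - 5 = 0 and ∂g/∂u = s - 4u + 1 = 0, so (s, u) = (-19/23, 1/23).
The Hessian has g_{ss} = -6, g_{uu} = -4, g_{su} = 1, giving D = 23 > 0 with g_{ss} < 0, so the point is a local maximum.
g(-19/23, 1/23) = 2/23.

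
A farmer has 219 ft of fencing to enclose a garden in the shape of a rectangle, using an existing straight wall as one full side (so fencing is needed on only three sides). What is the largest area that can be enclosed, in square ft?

47961/8

Let the sides perpendicular to the wall have length x and the parallel side y, so 2x + y = 219 and the area is A = xy = x(219 − 2x).
A'(x) = 219 − 4x = 0 gives x = 219/4, and A''(x) = −4 < 0 confirms a maximum.
Then y = 219 − 2·219/4 = 219/2 and A = 47961/8.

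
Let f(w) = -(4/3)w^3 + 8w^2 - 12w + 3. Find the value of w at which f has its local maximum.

3

Critical points: f'(w) = -4w^2 + 16w - 12 vanishes at w = 1, 3.
Second-derivative test with f''(w) = -8w + 16: f''(1) = 8 > 0 ⇒ local minimum; f''(3) = -8 < 0 ⇒ local maximum.
So the local maximum value is f(3) = 3.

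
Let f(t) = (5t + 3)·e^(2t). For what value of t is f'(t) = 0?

-11/10

By the product rule, f'(t) = (10t + 11)·e^(2t). Since e^(2t) > 0, the only critical point is t = -11/10.
f''(-11/10) has the same sign as 10 > 0, so this is a local minimum.
f(-11/10) = (-5/2)·e^(-11/5) ≈ -0.2770.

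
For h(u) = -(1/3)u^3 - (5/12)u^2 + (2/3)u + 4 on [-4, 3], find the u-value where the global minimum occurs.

Differentiating, h'(u) = -u^2 - (5/6)u + 2/3; which vanishes at u = -4/3 and u = 1/2.
Compare values at every candidate in [-4, 3]: h(-4) = 16, h(-4/3) = 256/81, h(1/2) = 67/16, h(3) = -27/4.
The minimum over the interval is -27/4, attained at u = 3.

3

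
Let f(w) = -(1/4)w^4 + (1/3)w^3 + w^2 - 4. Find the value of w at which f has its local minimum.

0

f'(w) = -w^3 + w^2 + 2w. Setting f'(w) = 0 gives w ∈ {-1, 0, 2}.
Since f''(w) = -3w^2 + 2w + 2, we get f''(-1) = -3 < 0 ⇒ local maximum; f''(0) = 2 > 0 ⇒ local minimum; f''(2) = -6 < 0 ⇒ local maximum.
So the local minimum value is f(0) = -4.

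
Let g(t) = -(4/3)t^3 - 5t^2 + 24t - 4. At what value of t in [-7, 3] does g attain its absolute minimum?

Differentiating, g'(t) = -4t^2 - 10t + 24; which vanishes at t = -4 and t = 3/2.
Compare values at every candidate in [-7, 3]: g(-7) = 121/3, g(-4) = -284/3, g(3/2) = 65/4, g(3) = -13.
Hence the absolute minimum is -284/3 at t = -4.

-4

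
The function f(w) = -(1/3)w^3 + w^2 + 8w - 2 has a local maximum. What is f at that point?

Critical points: f'(w) = -w^2 + 2w + 8 vanishes at w = -2, 4.
Second-derivative test with f''(w) = -2w + 2: f''(-2) = 6 > 0 ⇒ local minimum; f''(4) = -6 < 0 ⇒ local maximum.
The local maximum is f(4) = 74/3.

74/3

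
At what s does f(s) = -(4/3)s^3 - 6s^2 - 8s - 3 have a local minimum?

Critical points: f'(s) = -4s^2 - 12s - 8 vanishes at s = -2, -1.
Since f''(s) = -8s - 12, we get f''(-2) = 4 > 0 ⇒ local minimum; f''(-1) = -4 < 0 ⇒ local maximum.
The local minimum is f(-2) = -1/3.

-2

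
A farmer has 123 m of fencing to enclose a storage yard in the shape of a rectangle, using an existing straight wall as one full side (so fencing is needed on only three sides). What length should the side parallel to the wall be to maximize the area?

Let the sides perpendicular to the wall have length x and the parallel side y, so 2x + y = 123 and the area is A = xy = x(123 − 2x).
A'(x) = 123 − 4x = 0 gives x = 123/4, and A''(x) = −4 < 0 confirms a maximum.
Then y = 123 − 2·123/4 = 123/2 and A = 15129/8.

123/2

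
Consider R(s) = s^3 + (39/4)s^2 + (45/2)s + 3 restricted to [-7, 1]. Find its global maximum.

The derivative is 3s^2 + (39/2)s + 45/2, which vanishes at s = -5 and s = -3/2.
Candidates: R(-7) = -79/4, R(-5) = 37/4, R(-3/2) = -195/16, R(1) = 145/4.
The maximum over the interval is 145/4, attained at s = 1.

145/4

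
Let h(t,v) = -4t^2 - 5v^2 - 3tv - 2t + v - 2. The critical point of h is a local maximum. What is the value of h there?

-112/71

∂h/∂t = -8t - 3v - 2 = 0 and ∂h/∂v = -3t - 10v + 1 = 0, so (t, v) = (-23/71, 14/71).
The Hessian has h_{tt} = -8, h_{vv} = -10, h_{tv} = -3, giving D = 71 > 0 with h_{tt} < 0, so the point is a local maximum.
h(-23/71, 14/71) = -112/71.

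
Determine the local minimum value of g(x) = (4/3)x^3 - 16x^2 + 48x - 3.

-3

g'(x) = 4x^2 - 32x + 48 = 0 at x = 2, 6.
Second-derivative test with g''(x) = 8x - 32: g''(2) = -16 < 0 ⇒ local maximum; g''(6) = 16 > 0 ⇒ local minimum.
The local minimum is g(6) = -3.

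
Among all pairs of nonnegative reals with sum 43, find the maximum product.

1849/4

With x + y = 43, the product is P(x) = x(43 − x).
P'(x) = 43 − 2x = 0 gives x = 43/2; P'' = −2 < 0, so this is the maximum.
P = 43/2·43/2 = 1849/4.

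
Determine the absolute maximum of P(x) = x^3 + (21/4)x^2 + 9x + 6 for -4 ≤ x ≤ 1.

85/4

P'(x) = 3x^2 + (21/2)x + 9, which vanishes at x = -2 and x = -3/2.
Evaluating at the critical points and endpoints: P(-4) = -10,  P(-2) = 1,  P(-3/2) = 15/16,  P(1) = 85/4.
So the maximum is P(1) = 85/4.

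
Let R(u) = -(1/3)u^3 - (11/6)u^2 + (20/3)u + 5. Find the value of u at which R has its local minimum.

-5

Critical points: R'(u) = -u^2 - (11/3)u + 20/3 vanishes at u = -5, 4/3.
R''(u) = -2u - 11/3. R''(-5) = 19/3 > 0 ⇒ local minimum; R''(4/3) = -19/3 < 0 ⇒ local maximum.
So the local minimum value is R(-5) = -65/2.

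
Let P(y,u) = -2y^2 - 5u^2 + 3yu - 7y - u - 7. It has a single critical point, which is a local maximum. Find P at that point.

51/31

∂P/∂y = -4y + 3u - 7 = 0 and ∂P/∂u = 3y - 10u - 1 = 0, so (y, u) = (-73/31, -25/31).
The Hessian has P_{yy} = -4, P_{uu} = -10, P_{yu} = 3, giving D = 31 > 0 with P_{yy} < 0, so the point is a local maximum.
P(-73/31, -25/31) = 51/31.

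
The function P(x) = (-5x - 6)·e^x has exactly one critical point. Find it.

-11/5

P'(x) = (-5)·e^x + (-5x - 6)·1·e^x = (-5x - 11)·e^x. Since e^x > 0, the only critical point is x = -11/5.
P''(-11/5) has the same sign as -5 < 0, so this is a local maximum.
P(-11/5) = (5)·e^(-11/5) ≈ 0.5540.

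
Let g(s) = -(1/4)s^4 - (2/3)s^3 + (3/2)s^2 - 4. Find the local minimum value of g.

-4

Critical points: g'(s) = -s^3 - 2s^2 + 3s vanishes at s = -3, 0, 1.
g''(s) = -3s^2 - 4s + 3. g''(-3) = -12 < 0 ⇒ local maximum; g''(0) = 3 > 0 ⇒ local minimum; g''(1) = -4 < 0 ⇒ local maximum.
The local minimum is g(0) = -4.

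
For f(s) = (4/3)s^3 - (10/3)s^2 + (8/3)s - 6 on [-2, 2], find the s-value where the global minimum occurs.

f'(s) = 4s^2 - (20/3)s + 8/3, which vanishes at s = 2/3 and s = 1.
Compare values at every candidate in [-2, 2]: f(-2) = -106/3; f(2/3) = -430/81; f(1) = -16/3; f(2) = -10/3.
The minimum over the interval is -106/3, attained at s = -2.

-2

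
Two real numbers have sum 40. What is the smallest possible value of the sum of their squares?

800

With a + b = 40, a^2 + b^2 = a^2 + (40 − a)^2.
The derivative 2a − 2(40 − a) = 4a − 80 vanishes at a = 20; second derivative 4 > 0, a minimum.
The minimum is 2·(20)^2 = 800.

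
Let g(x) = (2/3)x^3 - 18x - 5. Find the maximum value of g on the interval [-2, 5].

Differentiating, g'(x) = 2x^2 - 18; whose only zero in [-2, 5] is x = 3.
Candidates: g(-2) = 77/3; g(3) = -41; g(5) = -35/3.
Hence the absolute maximum is 77/3 at x = -2.

77/3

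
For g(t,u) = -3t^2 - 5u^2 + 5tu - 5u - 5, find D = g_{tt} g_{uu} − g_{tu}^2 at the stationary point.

35

∂g/∂t = -6t + 5u = 0 and ∂g/∂u = 5t - 10u - 5 = 0, so (t, u) = (-5/7, -6/7).
The Hessian has g_{tt} = -6, g_{uu} = -10, g_{tu} = 5, giving D = 35 > 0 with g_{tt} < 0, so the point is a local maximum.
D = (-6)·(-10) − (5)^2 = 35.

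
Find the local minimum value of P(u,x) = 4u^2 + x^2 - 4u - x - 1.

-9/4

∂P/∂u = 8u - 4 = 0 and ∂P/∂x = 2x - 1 = 0, so (u, x) = (1/2, 1/2).
The Hessian has P_{uu} = 8, P_{xx} = 2, P_{ux} = 0, giving D = 16 > 0 with P_{uu} > 0, so the point is a local minimum.
P(1/2, 1/2) = -9/4.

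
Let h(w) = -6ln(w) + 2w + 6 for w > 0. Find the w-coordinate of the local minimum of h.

h'(w) = -6/w + 2 = 0 gives w = 3.
h''(w) = 6/w², which is positive for w > 0, so this is a local minimum.
h(3) = -6·ln(3) + 6 + 6 ≈ 5.4083.

3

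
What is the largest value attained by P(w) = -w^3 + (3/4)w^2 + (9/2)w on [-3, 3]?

P'(w) = -3w^2 + (3/2)w + 9/2, which vanishes at w = -1 and w = 3/2.
Evaluating at the critical points and endpoints: P(-3) = 81/4,  P(-1) = -11/4,  P(3/2) = 81/16,  P(3) = -27/4.
The maximum over the interval is 81/4, attained at w = -3.

81/4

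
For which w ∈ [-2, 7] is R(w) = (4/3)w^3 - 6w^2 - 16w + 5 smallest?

R'(w) = 4w^2 - 12w - 16, which vanishes at w = -1 and w = 4.
Evaluating at the critical points and endpoints: R(-2) = 7/3, R(-1) = 41/3, R(4) = -209/3, R(7) = 169/3.
Hence the absolute minimum is -209/3 at w = 4.

4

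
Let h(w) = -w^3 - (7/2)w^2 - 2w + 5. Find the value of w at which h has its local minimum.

-2

h'(w) = -3w^2 - 7w - 2 = 0 at w = -2, -1/3.
Second-derivative test with h''(w) = -6w - 7: h''(-2) = 5 > 0 ⇒ local minimum; h''(-1/3) = -5 < 0 ⇒ local maximum.
The local minimum is h(-2) = 3.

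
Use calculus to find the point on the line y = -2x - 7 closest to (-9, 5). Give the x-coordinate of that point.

Minimize D(x)^2 = (x + 9)^2 + (-2x - 12)^2.
d/dx[D^2] = 2(x + 9) + 2·(-2)·(-2x - 12) = 0 ⇒ x = -33/5.
Then y = 31/5 and the distance is √(36/5) ≈ 2.6833.

-33/5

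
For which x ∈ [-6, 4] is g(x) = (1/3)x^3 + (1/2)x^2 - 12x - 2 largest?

g'(x) = x^2 + x - 12, which vanishes at x = -4 and x = 3.
Candidates: g(-6) = 16; g(-4) = 98/3; g(3) = -49/2; g(4) = -62/3.
The maximum over the interval is 98/3, attained at x = -4.

-4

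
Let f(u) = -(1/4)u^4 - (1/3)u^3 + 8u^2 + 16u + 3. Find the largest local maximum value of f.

f'(u) = -u^3 - u^2 + 16u + 16 = 0 at u = -4, -1, 4.
Second-derivative test with f''(u) = -3u^2 - 2u + 16: f''(-4) = -24 < 0 ⇒ local maximum; f''(-1) = 15 > 0 ⇒ local minimum; f''(4) = -40 < 0 ⇒ local maximum.
The largest local maximum is f(4) = 329/3.

329/3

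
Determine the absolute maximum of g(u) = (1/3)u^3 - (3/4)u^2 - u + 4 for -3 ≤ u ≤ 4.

g'(u) = u^2 - (3/2)u - 1, which vanishes at u = -1/2 and u = 2.
Evaluating at the critical points and endpoints: g(-3) = -35/4, g(-1/2) = 205/48, g(2) = 5/3, g(4) = 28/3.
So the maximum is g(4) = 28/3.

28/3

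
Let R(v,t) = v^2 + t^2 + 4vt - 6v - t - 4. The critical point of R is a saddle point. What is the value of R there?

-35/12

∂R/∂v = 2v + 4t - 6 = 0 and ∂R/∂t = 4v + 2t - 1 = 0, so (v, t) = (-2/3, 11/6).
The Hessian has R_{vv} = 2, R_{tt} = 2, R_{vt} = 4, giving D = -12 < 0, so the point is a saddle point.
R(-2/3, 11/6) = -35/12.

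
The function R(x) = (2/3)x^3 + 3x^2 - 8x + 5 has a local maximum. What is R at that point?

R'(x) = 2x^2 + 6x - 8 = 0 at x = -4, 1.
Second-derivative test with R''(x) = 4x + 6: R''(-4) = -10 < 0 ⇒ local maximum; R''(1) = 10 > 0 ⇒ local minimum.
So the local maximum value is R(-4) = 127/3.

127/3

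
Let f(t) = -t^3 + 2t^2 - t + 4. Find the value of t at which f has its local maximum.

1

f'(t) = -3t^2 + 4t - 1 = 0 at t = 1/3, 1.
Second-derivative test with f''(t) = -6t + 4: f''(1/3) = 2 > 0 ⇒ local minimum; f''(1) = -2 < 0 ⇒ local maximum.
Thus f has its local maximum at t = 1, with value 4.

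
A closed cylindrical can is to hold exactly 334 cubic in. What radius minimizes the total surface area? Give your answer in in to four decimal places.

3.7600

With radius r and height h, πr²h = 334 so h = 334/(πr²), and S(r) = 2πr² + 2πrh = 2πr² + 2·334/r.
S'(r) = 4πr − 2·334/r² = 0 ⇒ r³ = 334/(2π), so r ≈ 3.7600 and h = 2r ≈ 7.5200.
S''(r) = 4π + 4·334/r³ > 0, so this is the minimum; S ≈ 266.4887.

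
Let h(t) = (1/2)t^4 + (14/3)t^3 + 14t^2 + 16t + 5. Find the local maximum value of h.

h'(t) = 2t^3 + 14t^2 + 28t + 16. Setting h'(t) = 0 gives t ∈ {-4, -2, -1}.
Second-derivative test with h''(t) = 6t^2 + 28t + 28: h''(-4) = 12 > 0 ⇒ local minimum; h''(-2) = -4 < 0 ⇒ local maximum; h''(-1) = 6 > 0 ⇒ local minimum.
Thus h has its local maximum at t = -2, with value -1/3.

-1/3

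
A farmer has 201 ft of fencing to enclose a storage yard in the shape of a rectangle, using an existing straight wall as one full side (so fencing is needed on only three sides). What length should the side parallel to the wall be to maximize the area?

201/2

Let the sides perpendicular to the wall have length x and the parallel side y, so 2x + y = 201 and the area is A = xy = x(201 − 2x).
A'(x) = 201 − 4x = 0 gives x = 201/4, and A''(x) = −4 < 0 confirms a maximum.
Then y = 201 − 2·201/4 = 201/2 and A = 40401/8.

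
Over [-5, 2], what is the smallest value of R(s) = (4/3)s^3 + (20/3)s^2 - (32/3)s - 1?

-385/81

R'(s) = 4s^2 + (40/3)s - 32/3, which vanishes at s = -4 and s = 2/3.
Compare values at every candidate in [-5, 2]: R(-5) = 157/3, R(-4) = 63, R(2/3) = -385/81, R(2) = 15.
Hence the absolute minimum is -385/81 at s = 2/3.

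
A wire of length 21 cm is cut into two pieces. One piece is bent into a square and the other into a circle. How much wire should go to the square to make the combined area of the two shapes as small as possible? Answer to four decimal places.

11.7621

Let x be the length used for the square. Square side x/4; circle radius (21−x)/(2π).
A(x) = (x/4)² + π·((21−x)/(2π))² = x²/16 + (21−x)²/(4π) for 0 ≤ x ≤ 21. A'(x) = x/8 − (21−x)/(2π) = 0 gives x = 4·21/(π+4) ≈ 11.7621.
A'' = 1/8 + 1/(2π) > 0, so this gives the minimum combined area; x ≈ 11.7621 cm to the square.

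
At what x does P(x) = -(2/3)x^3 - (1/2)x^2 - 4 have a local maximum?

P'(x) = -2x^2 - x. Setting P'(x) = 0 gives x ∈ {-1/2, 0}.
P''(x) = -4x - 1. P''(-1/2) = 1 > 0 ⇒ local minimum; P''(0) = -1 < 0 ⇒ local maximum.
So the local maximum value is P(0) = -4.

0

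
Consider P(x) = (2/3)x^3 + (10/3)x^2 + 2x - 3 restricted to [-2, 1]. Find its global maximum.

Differentiating, P'(x) = 2x^2 + (20/3)x + 2; whose only zero in [-2, 1] is x = -1/3.
Candidates: P(-2) = 1, P(-1/3) = -269/81, P(1) = 3.
Hence the absolute maximum is 3 at x = 1.

3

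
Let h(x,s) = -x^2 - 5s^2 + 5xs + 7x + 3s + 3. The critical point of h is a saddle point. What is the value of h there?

∂h/∂x = -2x + 5s + 7 = 0 and ∂h/∂s = 5x - 10s + 3 = 0, so (x, s) = (-17, -41/5).
The Hessian has h_{xx} = -2, h_{ss} = -10, h_{xs} = 5, giving D = -5 < 0, so the point is a saddle point.
h(-17, -41/5) = -344/5.

-344/5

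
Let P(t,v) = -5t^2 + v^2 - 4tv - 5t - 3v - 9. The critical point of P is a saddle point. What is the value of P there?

-71/9

∂P/∂t = -10t - 4v - 5 = 0 and ∂P/∂v = -4t + 2v - 3 = 0, so (t, v) = (-11/18, 5/18).
The Hessian has P_{tt} = -10, P_{vv} = 2, P_{tv} = -4, giving D = -36 < 0, so the point is a saddle point.
P(-11/18, 5/18) = -71/9.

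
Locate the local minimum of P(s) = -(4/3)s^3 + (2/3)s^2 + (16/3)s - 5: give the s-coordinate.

Critical points: P'(s) = -4s^2 + (4/3)s + 16/3 vanishes at s = -1, 4/3.
Since P''(s) = -8s + 4/3, we get P''(-1) = 28/3 > 0 ⇒ local minimum; P''(4/3) = -28/3 < 0 ⇒ local maximum.
So the local minimum value is P(-1) = -25/3.

-1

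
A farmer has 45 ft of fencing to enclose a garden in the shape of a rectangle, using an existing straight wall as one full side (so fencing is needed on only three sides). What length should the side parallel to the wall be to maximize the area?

45/2

Let the sides perpendicular to the wall have length x and the parallel side y, so 2x + y = 45 and the area is A = xy = x(45 − 2x).
A'(x) = 45 − 4x = 0 gives x = 45/4, and A''(x) = −4 < 0 confirms a maximum.
Then y = 45 − 2·45/4 = 45/2 and A = 2025/8.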